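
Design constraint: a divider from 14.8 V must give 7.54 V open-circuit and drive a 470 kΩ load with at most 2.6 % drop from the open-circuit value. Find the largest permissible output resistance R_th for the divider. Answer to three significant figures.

Loading drop = R_th/(R_th + R_L) ≤ 0.0260, so R_th ≤ R_L · ε/(1−ε) = 470 kΩ × 0.0260/0.9740 = 12.5 kΩ.

R_th ≤ 12.5 kΩ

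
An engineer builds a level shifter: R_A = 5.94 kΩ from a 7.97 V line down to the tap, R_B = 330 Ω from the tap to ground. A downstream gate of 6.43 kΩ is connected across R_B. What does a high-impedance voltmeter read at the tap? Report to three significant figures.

The load sits in parallel with R_B: R_B‖R_L = (330 × 6430) / (330 + 6430) = 313.9 Ω.
V_out = 7.97 × 313.9 / (5940 + 313.9) = 7.97 × 313.9/6254 = 0.400 V.

V_out ≈ 0.400 V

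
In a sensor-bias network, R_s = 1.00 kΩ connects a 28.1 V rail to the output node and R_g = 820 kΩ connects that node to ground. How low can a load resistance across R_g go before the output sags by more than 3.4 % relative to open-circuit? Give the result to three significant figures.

Output resistance R_th = R_s‖R_g = (1000 × 820000)/821000 = 998.8 Ω.
The fractional drop is R_th/(R_th + R_L); requiring this ≤ 0.0340 gives R_L ≥ R_th(1/0.0340 − 1) = 998.8 × 28.41 = 28.4 kΩ.

R_L(min) ≈ 28.4 kΩ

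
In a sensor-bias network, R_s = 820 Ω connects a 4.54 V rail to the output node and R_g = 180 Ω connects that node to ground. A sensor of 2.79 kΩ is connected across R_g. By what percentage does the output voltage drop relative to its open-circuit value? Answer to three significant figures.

The divider's output (Thévenin) resistance is R_s‖R_g = 147.6 Ω.
Fractional drop under load = R_th/(R_th + R_L) = 147.6 / (147.6 + 2790) = 0.05025.
So the output falls by 5.02 %.

5.02 %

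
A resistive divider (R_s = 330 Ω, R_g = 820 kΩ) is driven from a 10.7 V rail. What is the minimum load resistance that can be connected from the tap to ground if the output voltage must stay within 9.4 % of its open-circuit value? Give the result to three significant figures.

Output resistance R_th = R_s‖R_g = (330 × 820000)/820300 = 329.9 Ω.
The fractional drop is R_th/(R_th + R_L); requiring this ≤ 0.0940 gives R_L ≥ R_th(1/0.0940 − 1) = 329.9 × 9.638 = 3.18 kΩ.

R_L(min) ≈ 3.18 kΩ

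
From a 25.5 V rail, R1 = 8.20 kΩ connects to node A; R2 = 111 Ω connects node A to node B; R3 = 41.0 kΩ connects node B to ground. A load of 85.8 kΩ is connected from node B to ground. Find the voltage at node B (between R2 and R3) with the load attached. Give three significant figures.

At node B, R3 is in parallel with the load: R3‖R_L = 27740 Ω.
Below node A the resistance is R2 + (R3‖R_L) = 27850 Ω, so V_A = 25.5 × 27850/36050 = 19.70 V.
Then V_B = V_A × (R3‖R_L)/(R2 + R3‖R_L) = 19.70 × 27740/27850 = 19.6 V.

V ≈ 19.6 V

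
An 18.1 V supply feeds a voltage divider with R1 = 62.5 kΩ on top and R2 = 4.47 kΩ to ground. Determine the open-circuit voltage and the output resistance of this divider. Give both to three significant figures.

V_th is the open-circuit tap voltage: 18.1 × 4.47/(62.5 + 4.47) = 1.21 V.
With the supply zeroed, R1 and R2 appear in parallel from the tap: R_th = R1‖R2 = (62.5 × 4.47)/66.97 = 4.17 kΩ.

V_th = 1.21 V, R_th = 4.17 kΩ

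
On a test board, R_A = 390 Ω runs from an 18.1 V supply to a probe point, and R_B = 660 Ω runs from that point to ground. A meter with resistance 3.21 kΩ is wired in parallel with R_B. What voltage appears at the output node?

The load sits in parallel with R_B: R_B‖R_L = (660 × 3210) / (660 + 3210) = 547.4 Ω.
V_out = 18.1 × 547.4 / (390 + 547.4) = 18.1 × 547.4/937.4 = 10.6 V.

V_out ≈ 10.6 V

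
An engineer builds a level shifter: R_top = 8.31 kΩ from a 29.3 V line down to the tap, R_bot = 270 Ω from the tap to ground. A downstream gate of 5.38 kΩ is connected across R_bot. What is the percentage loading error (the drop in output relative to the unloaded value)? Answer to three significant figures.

4.64 %

The divider's output (Thévenin) resistance is R_top‖R_bot = 261.5 Ω.
Fractional drop under load = R_th/(R_th + R_L) = 261.5 / (261.5 + 5380) = 0.04635.
So the output falls by 4.64 %.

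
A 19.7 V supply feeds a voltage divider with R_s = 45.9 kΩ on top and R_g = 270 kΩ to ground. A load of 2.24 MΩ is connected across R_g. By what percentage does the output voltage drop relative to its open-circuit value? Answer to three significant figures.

1.72 %

The divider's output (Thévenin) resistance is R_s‖R_g = 39.23 kΩ.
Fractional drop under load = R_th/(R_th + R_L) = 39.23 / (39.23 + 2240) = 0.01721.
So the output falls by 1.72 %.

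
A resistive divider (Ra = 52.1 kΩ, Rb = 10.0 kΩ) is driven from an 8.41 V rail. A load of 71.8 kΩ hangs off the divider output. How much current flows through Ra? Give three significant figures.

I ≈ 0.138 mA

Rb‖R_L = 8.778 kΩ, so the source sees Ra + Rb‖R_L = 60.88 kΩ.
I = 8.41 V / 60.88 kΩ = 0.138 mA.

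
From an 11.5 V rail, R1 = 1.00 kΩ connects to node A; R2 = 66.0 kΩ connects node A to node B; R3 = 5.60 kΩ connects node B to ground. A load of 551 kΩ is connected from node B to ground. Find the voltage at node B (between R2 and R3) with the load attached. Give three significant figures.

V ≈ 0.879 V

At node B, R3 is in parallel with the load: R3‖R_L = 5.544 kΩ.
Below node A the resistance is R2 + (R3‖R_L) = 71.54 kΩ, so V_A = 11.5 × 71.54/72.54 = 11.34 V.
Then V_B = V_A × (R3‖R_L)/(R2 + R3‖R_L) = 11.34 × 5.544/71.54 = 0.879 V.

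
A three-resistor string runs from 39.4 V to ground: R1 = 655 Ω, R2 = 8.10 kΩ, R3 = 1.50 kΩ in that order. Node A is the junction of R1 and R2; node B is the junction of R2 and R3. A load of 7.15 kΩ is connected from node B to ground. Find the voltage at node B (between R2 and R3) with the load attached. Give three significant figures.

At node B, R3 is in parallel with the load: R3‖R_L = 1240 Ω.
Below node A the resistance is R2 + (R3‖R_L) = 9340 Ω, so V_A = 39.4 × 9340/9995 = 36.82 V.
Then V_B = V_A × (R3‖R_L)/(R2 + R3‖R_L) = 36.82 × 1240/9340 = 4.89 V.

V ≈ 4.89 V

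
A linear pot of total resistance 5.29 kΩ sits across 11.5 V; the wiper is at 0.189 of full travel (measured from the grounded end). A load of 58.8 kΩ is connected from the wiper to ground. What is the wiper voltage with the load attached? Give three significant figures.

The wiper splits the pot into (1−α)R = 4290 Ω above and αR = 999.8 Ω below.
Lower section ‖ load = 983.1 Ω.
V_wiper = 11.5 × 983.1/(4290 + 983.1) = 2.14 V.

V ≈ 2.14 V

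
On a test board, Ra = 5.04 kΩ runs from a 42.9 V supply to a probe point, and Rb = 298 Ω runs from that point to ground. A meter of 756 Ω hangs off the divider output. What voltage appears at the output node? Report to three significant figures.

V_out ≈ 1.75 V

The load sits in parallel with Rb: Rb‖R_L = (298 × 756) / (298 + 756) = 213.7 Ω.
V_out = 42.9 × 213.7 / (5040 + 213.7) = 42.9 × 213.7/5254 = 1.75 V.
(Unloaded it would have been 2.39 V.)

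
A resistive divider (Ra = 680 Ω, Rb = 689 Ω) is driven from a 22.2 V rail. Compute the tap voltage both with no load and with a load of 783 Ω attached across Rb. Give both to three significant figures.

Unloaded: 11.2 V; loaded: 7.77 V

Open-circuit: V = 22.2 × 689/(680 + 689) = 11.2 V.
With the load, Rb becomes Rb‖R_L = 366.5 Ω, so V = 22.2 × 366.5/1046 = 7.77 V.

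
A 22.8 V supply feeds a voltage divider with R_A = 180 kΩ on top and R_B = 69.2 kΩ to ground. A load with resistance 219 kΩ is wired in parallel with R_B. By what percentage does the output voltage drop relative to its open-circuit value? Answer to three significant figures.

18.6 %

Unloaded V = 22.8 × 69.2/249.2 = 6.331 V.
Loaded: R_B‖R_L = 52.58 kΩ, giving V = 22.8 × 52.58/232.6 = 5.155 V.
Drop = (6.331 − 5.155) / 6.331 = 18.6 %.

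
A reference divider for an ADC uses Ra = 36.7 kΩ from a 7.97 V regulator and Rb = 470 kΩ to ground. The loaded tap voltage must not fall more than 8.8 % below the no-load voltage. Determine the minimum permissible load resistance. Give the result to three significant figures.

Output resistance R_th = Ra‖Rb = (36.7 × 470)/506.7 = 34.04 kΩ.
The fractional drop is R_th/(R_th + R_L); requiring this ≤ 0.0880 gives R_L ≥ R_th(1/0.0880 − 1) = 34.04 × 10.36 = 353 kΩ.

R_L(min) ≈ 353 kΩ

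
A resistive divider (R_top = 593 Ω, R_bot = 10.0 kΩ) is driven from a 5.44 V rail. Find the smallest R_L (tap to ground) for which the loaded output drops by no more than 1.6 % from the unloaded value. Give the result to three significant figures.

Output resistance R_th = R_top‖R_bot = (593 × 10000)/10590 = 559.8 Ω.
The fractional drop is R_th/(R_th + R_L); requiring this ≤ 0.0160 gives R_L ≥ R_th(1/0.0160 − 1) = 559.8 × 61.50 = 34.4 kΩ.

R_L(min) ≈ 34.4 kΩ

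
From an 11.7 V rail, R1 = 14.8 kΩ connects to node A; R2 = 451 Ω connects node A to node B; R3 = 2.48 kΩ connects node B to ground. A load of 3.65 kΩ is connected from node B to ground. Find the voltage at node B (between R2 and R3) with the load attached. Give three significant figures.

At node B, R3 is in parallel with the load: R3‖R_L = 1477 Ω.
Below node A the resistance is R2 + (R3‖R_L) = 1928 Ω, so V_A = 11.7 × 1928/16730 = 1.348 V.
Then V_B = V_A × (R3‖R_L)/(R2 + R3‖R_L) = 1.348 × 1477/1928 = 1.03 V.

V ≈ 1.03 V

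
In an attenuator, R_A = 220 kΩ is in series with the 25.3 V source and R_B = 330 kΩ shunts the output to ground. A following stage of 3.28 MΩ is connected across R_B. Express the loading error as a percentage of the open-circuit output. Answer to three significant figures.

3.87 %

The divider's output (Thévenin) resistance is R_A‖R_B = 132.0 kΩ.
Fractional drop under load = R_th/(R_th + R_L) = 132.0 / (132.0 + 3280) = 0.03869.
So the output falls by 3.87 %.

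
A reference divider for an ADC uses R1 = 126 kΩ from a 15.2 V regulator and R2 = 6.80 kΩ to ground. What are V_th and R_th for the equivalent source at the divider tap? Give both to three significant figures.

V_th is the open-circuit tap voltage: 15.2 × 6.80/(126 + 6.80) = 0.778 V.
With the supply zeroed, R1 and R2 appear in parallel from the tap: R_th = R1‖R2 = (126 × 6.80)/132.8 = 6.45 kΩ.

V_th = 0.778 V, R_th = 6.45 kΩ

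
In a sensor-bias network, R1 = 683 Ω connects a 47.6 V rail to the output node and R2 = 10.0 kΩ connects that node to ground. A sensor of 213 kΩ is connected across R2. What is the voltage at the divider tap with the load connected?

The load sits in parallel with R2: R2‖R_L = (10000 × 213000) / (10000 + 213000) = 9552 Ω.
V_out = 47.6 × 9552 / (683 + 9552) = 47.6 × 9552/10230 = 44.4 V.
(Unloaded it would have been 44.6 V.)

V_out ≈ 44.4 V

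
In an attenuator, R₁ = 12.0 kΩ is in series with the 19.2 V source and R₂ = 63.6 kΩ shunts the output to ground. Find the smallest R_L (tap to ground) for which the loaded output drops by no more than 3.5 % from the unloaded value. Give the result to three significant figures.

R_L(min) ≈ 278 kΩ

Output resistance R_th = R₁‖R₂ = (12.0 × 63.6)/75.60 = 10.10 kΩ.
The fractional drop is R_th/(R_th + R_L); requiring this ≤ 0.0350 gives R_L ≥ R_th(1/0.0350 − 1) = 10.10 × 27.57 = 278 kΩ.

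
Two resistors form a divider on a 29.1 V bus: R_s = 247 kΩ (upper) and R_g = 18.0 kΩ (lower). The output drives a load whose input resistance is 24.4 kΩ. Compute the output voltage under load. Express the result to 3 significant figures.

The load sits in parallel with R_g: R_g‖R_L = (18.0 × 24.4) / (18.0 + 24.4) = 10.36 kΩ.
V_out = 29.1 × 10.36 / (247 + 10.36) = 29.1 × 10.36/257.4 = 1.17 V.

V_out ≈ 1.17 V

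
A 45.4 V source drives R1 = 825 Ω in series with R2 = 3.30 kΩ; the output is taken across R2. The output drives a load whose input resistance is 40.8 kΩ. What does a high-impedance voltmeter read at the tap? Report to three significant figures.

The load sits in parallel with R2: R2‖R_L = (3300 × 40800) / (3300 + 40800) = 3053 Ω.
V_out = 45.4 × 3053 / (825 + 3053) = 45.4 × 3053/3878 = 35.7 V.

V_out ≈ 35.7 V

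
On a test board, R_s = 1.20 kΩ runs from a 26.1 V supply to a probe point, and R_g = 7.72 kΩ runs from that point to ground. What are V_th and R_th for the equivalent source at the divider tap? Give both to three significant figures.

V_th = 22.6 V, R_th = 1.04 kΩ

V_th is the open-circuit tap voltage: 26.1 × 7.72/(1.20 + 7.72) = 22.6 V.
With the supply zeroed, R_s and R_g appear in parallel from the tap: R_th = R_s‖R_g = (1.20 × 7.72)/8.920 = 1.04 kΩ.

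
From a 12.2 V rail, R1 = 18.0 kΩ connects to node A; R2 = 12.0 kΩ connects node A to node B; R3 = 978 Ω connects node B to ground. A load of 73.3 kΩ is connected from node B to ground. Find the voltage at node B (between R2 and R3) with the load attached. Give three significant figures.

V ≈ 0.380 V

At node B, R3 is in parallel with the load: R3‖R_L = 965.1 Ω.
Below node A the resistance is R2 + (R3‖R_L) = 12970 Ω, so V_A = 12.2 × 12970/30970 = 5.108 V.
Then V_B = V_A × (R3‖R_L)/(R2 + R3‖R_L) = 5.108 × 965.1/12970 = 0.380 V.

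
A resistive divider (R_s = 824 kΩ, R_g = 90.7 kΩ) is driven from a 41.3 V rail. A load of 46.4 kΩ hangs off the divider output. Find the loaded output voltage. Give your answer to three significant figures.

The load sits in parallel with R_g: R_g‖R_L = (90.7 × 46.4) / (90.7 + 46.4) = 30.70 kΩ.
V_out = 41.3 × 30.70 / (824 + 30.70) = 41.3 × 30.70/854.7 = 1.48 V.

V_out ≈ 1.48 V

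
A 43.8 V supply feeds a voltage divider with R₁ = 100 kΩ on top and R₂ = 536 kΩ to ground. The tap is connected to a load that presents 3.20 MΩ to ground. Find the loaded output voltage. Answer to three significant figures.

V_out ≈ 36.0 V

The load sits in parallel with R₂: R₂‖R_L = (536 × 3200) / (536 + 3200) = 459.1 kΩ.
V_out = 43.8 × 459.1 / (100 + 459.1) = 43.8 × 459.1/559.1 = 36.0 V.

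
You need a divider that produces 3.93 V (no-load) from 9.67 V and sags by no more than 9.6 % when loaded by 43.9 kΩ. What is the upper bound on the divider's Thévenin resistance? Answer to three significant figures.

Loading drop = R_th/(R_th + R_L) ≤ 0.0960, so R_th ≤ R_L · ε/(1−ε) = 43.9 kΩ × 0.0960/0.9040 = 4.66 kΩ.

R_th ≤ 4.66 kΩ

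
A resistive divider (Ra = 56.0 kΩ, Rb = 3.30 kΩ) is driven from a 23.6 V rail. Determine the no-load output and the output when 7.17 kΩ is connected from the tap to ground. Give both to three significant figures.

Open-circuit: V = 23.6 × 3.30/(56.0 + 3.30) = 1.31 V.
With the load, Rb becomes Rb‖R_L = 2.260 kΩ, so V = 23.6 × 2.260/58.26 = 0.915 V.

Unloaded: 1.31 V; loaded: 0.915 V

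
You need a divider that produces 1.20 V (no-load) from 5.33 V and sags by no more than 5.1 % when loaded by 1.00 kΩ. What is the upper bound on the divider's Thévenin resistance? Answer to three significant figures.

Loading drop = R_th/(R_th + R_L) ≤ 0.0510, so R_th ≤ R_L · ε/(1−ε) = 1.00 kΩ × 0.0510/0.9490 = 53.7 Ω.

R_th ≤ 53.7 Ω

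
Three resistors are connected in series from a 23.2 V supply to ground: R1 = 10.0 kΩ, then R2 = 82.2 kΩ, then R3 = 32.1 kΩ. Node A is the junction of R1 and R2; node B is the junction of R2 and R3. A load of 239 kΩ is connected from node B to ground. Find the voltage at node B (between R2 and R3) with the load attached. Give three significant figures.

At node B, R3 is in parallel with the load: R3‖R_L = 28.30 kΩ.
Below node A the resistance is R2 + (R3‖R_L) = 110.5 kΩ, so V_A = 23.2 × 110.5/120.5 = 21.27 V.
Then V_B = V_A × (R3‖R_L)/(R2 + R3‖R_L) = 21.27 × 28.30/110.5 = 5.45 V.

V ≈ 5.45 V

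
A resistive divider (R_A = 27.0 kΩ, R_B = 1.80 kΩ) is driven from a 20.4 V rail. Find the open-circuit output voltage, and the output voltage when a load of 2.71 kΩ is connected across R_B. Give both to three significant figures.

Open-circuit: V = 20.4 × 1.80/(27.0 + 1.80) = 1.27 V.
With the load, R_B becomes R_B‖R_L = 1.082 kΩ, so V = 20.4 × 1.082/28.08 = 0.786 V.

Unloaded: 1.27 V; loaded: 0.786 V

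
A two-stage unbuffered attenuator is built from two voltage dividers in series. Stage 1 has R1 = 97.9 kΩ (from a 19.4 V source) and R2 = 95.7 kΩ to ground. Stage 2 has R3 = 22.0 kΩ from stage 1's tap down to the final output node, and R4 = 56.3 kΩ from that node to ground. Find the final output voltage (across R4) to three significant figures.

Stage 2 presents R3+R4 = 78.30 kΩ as a load on stage 1's tap.
Stage 1's lower leg becomes R2‖(R3+R4) = 43.06 kΩ, so V_mid = 19.4 × 43.06/141.0 = 5.927 V.
Stage 2 is itself unloaded: V_out = V_mid × R4/(R3+R4) = 5.927 × 56.3/78.30 = 4.26 V.

V_out ≈ 4.26 V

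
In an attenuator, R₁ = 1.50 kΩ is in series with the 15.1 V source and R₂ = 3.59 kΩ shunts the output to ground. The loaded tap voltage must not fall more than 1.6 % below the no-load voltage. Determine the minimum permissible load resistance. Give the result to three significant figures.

Output resistance R_th = R₁‖R₂ = (1.50 × 3.59)/5.090 = 1.058 kΩ.
The fractional drop is R_th/(R_th + R_L); requiring this ≤ 0.0160 gives R_L ≥ R_th(1/0.0160 − 1) = 1.058 × 61.50 = 65.1 kΩ.

R_L(min) ≈ 65.1 kΩ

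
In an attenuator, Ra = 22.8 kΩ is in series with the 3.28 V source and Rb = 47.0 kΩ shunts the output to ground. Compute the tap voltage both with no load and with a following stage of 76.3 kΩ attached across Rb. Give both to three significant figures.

Unloaded: 2.21 V; loaded: 1.84 V

Open-circuit: V = 3.28 × 47.0/(22.8 + 47.0) = 2.21 V.
With the load, Rb becomes Rb‖R_L = 29.08 kΩ, so V = 3.28 × 29.08/51.88 = 1.84 V.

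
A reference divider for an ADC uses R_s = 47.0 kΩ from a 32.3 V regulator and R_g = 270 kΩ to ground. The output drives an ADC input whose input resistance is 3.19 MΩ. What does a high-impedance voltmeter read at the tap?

The load sits in parallel with R_g: R_g‖R_L = (270 × 3190) / (270 + 3190) = 248.9 kΩ.
V_out = 32.3 × 248.9 / (47.0 + 248.9) = 32.3 × 248.9/295.9 = 27.2 V.
(Unloaded it would have been 27.5 V.)

V_out ≈ 27.2 V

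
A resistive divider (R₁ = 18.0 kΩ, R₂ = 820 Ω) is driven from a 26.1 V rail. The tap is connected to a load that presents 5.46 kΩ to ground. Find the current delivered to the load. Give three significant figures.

I_L ≈ 0.182 mA

R₂‖R_L = 712.9 Ω; V_out = 26.1 × 712.9/18710 = 0.9944 V.
I_L = V_out / R_L = 0.9944 / 5.46 kΩ = 0.182 mA.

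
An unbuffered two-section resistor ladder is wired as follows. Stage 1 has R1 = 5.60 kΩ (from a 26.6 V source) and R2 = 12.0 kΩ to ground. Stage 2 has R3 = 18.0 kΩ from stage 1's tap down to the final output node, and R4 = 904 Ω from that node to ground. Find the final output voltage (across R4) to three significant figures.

V_out ≈ 0.722 V

Stage 2 presents R3+R4 = 18900 Ω as a load on stage 1's tap.
Stage 1's lower leg becomes R2‖(R3+R4) = 7340 Ω, so V_mid = 26.6 × 7340/12940 = 15.09 V.
Stage 2 is itself unloaded: V_out = V_mid × R4/(R3+R4) = 15.09 × 904/18900 = 0.722 V.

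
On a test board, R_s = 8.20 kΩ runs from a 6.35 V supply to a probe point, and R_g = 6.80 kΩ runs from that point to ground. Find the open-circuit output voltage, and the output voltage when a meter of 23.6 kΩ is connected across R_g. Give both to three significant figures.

Unloaded: 2.88 V; loaded: 2.49 V

Open-circuit: V = 6.35 × 6.80/(8.20 + 6.80) = 2.88 V.
With the load, R_g becomes R_g‖R_L = 5.279 kΩ, so V = 6.35 × 5.279/13.48 = 2.49 V.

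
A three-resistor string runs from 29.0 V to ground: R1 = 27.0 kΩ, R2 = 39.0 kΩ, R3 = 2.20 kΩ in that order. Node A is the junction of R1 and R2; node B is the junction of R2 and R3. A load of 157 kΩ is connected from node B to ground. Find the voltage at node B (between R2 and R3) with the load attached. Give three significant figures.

At node B, R3 is in parallel with the load: R3‖R_L = 2.170 kΩ.
Below node A the resistance is R2 + (R3‖R_L) = 41.17 kΩ, so V_A = 29.0 × 41.17/68.17 = 17.51 V.
Then V_B = V_A × (R3‖R_L)/(R2 + R3‖R_L) = 17.51 × 2.170/41.17 = 0.923 V.

V ≈ 0.923 V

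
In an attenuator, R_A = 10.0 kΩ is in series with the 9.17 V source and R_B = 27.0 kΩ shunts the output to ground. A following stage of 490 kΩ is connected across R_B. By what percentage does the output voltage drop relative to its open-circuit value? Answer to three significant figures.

The divider's output (Thévenin) resistance is R_A‖R_B = 7.297 kΩ.
Fractional drop under load = R_th/(R_th + R_L) = 7.297 / (7.297 + 490) = 0.01467.
So the output falls by 1.47 %.

1.47 %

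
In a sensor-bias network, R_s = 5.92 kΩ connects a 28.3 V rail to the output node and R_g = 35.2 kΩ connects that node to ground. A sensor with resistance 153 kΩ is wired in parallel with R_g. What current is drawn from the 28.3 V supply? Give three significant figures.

R_g‖R_L = 28.62 kΩ, so the source sees R_s + R_g‖R_L = 34.54 kΩ.
I = 28.3 V / 34.54 kΩ = 0.819 mA.

I ≈ 0.819 mA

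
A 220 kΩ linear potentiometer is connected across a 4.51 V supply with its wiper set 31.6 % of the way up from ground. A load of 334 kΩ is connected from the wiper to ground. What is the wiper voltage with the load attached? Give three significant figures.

V ≈ 1.25 V

The wiper splits the pot into (1−α)R = 150.5 kΩ above and αR = 69.52 kΩ below.
Lower section ‖ load = 57.54 kΩ.
V_wiper = 4.51 × 57.54/(150.5 + 57.54) = 1.25 V.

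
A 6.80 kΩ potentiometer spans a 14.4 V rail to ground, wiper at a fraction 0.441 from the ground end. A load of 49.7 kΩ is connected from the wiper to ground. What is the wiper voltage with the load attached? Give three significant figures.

V ≈ 6.14 V

The wiper splits the pot into (1−α)R = 3.801 kΩ above and αR = 2.999 kΩ below.
Lower section ‖ load = 2.828 kΩ.
V_wiper = 14.4 × 2.828/(3.801 + 2.828) = 6.14 V.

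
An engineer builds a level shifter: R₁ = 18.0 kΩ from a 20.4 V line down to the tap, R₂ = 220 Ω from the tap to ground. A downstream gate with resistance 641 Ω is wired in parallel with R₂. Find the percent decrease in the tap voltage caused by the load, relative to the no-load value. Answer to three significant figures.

Unloaded V = 20.4 × 220/18220 = 0.2463 V.
Loaded: R₂‖R_L = 163.8 Ω, giving V = 20.4 × 163.8/18160 = 0.1840 V.
Drop = (0.2463 − 0.1840) / 0.2463 = 25.3 %.

25.3 %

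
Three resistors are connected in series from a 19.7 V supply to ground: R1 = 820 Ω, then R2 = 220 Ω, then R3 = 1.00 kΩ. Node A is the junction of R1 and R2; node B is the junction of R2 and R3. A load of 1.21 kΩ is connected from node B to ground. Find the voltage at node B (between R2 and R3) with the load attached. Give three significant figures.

At node B, R3 is in parallel with the load: R3‖R_L = 547.5 Ω.
Below node A the resistance is R2 + (R3‖R_L) = 767.5 Ω, so V_A = 19.7 × 767.5/1588 = 9.524 V.
Then V_B = V_A × (R3‖R_L)/(R2 + R3‖R_L) = 9.524 × 547.5/767.5 = 6.79 V.

V ≈ 6.79 V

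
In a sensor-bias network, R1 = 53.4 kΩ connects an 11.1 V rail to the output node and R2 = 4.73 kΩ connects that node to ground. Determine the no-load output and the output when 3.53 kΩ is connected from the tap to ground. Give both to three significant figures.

Unloaded: 0.903 V; loaded: 0.405 V

Open-circuit: V = 11.1 × 4.73/(53.4 + 4.73) = 0.903 V.
With the load, R2 becomes R2‖R_L = 2.021 kΩ, so V = 11.1 × 2.021/55.42 = 0.405 V.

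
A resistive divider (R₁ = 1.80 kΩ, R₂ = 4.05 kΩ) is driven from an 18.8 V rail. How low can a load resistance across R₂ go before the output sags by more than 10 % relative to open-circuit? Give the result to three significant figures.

Output resistance R_th = R₁‖R₂ = (1.80 × 4.05)/5.850 = 1.246 kΩ.
The fractional drop is R_th/(R_th + R_L); requiring this ≤ 0.100 gives R_L ≥ R_th(1/0.100 − 1) = 1.246 × 9.000 = 11.2 kΩ.

R_L(min) ≈ 11.2 kΩ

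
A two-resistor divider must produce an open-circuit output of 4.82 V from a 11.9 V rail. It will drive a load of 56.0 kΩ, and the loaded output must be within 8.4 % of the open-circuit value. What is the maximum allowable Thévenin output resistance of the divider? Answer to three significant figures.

R_th ≤ 5.14 kΩ

Loading drop = R_th/(R_th + R_L) ≤ 0.0840, so R_th ≤ R_L · ε/(1−ε) = 56.0 kΩ × 0.0840/0.9160 = 5.14 kΩ.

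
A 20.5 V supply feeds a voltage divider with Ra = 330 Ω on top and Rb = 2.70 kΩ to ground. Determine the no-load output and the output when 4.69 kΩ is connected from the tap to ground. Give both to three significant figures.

Open-circuit: V = 20.5 × 2700/(330 + 2700) = 18.3 V.
With the load, Rb becomes Rb‖R_L = 1714 Ω, so V = 20.5 × 1714/2044 = 17.2 V.

Unloaded: 18.3 V; loaded: 17.2 V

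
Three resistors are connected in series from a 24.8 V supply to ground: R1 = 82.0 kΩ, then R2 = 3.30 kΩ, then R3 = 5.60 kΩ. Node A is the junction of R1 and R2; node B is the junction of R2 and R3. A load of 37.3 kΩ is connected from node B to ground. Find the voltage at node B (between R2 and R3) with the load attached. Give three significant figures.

V ≈ 1.34 V

At node B, R3 is in parallel with the load: R3‖R_L = 4.869 kΩ.
Below node A the resistance is R2 + (R3‖R_L) = 8.169 kΩ, so V_A = 24.8 × 8.169/90.17 = 2.247 V.
Then V_B = V_A × (R3‖R_L)/(R2 + R3‖R_L) = 2.247 × 4.869/8.169 = 1.34 V.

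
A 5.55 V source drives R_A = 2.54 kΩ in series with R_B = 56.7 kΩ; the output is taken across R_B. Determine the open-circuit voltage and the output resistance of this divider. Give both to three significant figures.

V_th = 5.31 V, R_th = 2.43 kΩ

V_th is the open-circuit tap voltage: 5.55 × 56.7/(2.54 + 56.7) = 5.31 V.
With the supply zeroed, R_A and R_B appear in parallel from the tap: R_th = R_A‖R_B = (2.54 × 56.7)/59.24 = 2.43 kΩ.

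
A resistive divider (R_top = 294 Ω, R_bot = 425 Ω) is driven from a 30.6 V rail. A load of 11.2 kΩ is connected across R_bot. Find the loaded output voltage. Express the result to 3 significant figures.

The load sits in parallel with R_bot: R_bot‖R_L = (425 × 11200) / (425 + 11200) = 409.5 Ω.
V_out = 30.6 × 409.5 / (294 + 409.5) = 30.6 × 409.5/703.5 = 17.8 V.
(Unloaded it would have been 18.1 V.)

V_out ≈ 17.8 V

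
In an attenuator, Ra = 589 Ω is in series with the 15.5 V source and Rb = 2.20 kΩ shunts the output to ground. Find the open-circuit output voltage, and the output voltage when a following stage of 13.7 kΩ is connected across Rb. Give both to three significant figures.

Open-circuit: V = 15.5 × 2200/(589 + 2200) = 12.2 V.
With the load, Rb becomes Rb‖R_L = 1896 Ω, so V = 15.5 × 1896/2485 = 11.8 V.

Unloaded: 12.2 V; loaded: 11.8 V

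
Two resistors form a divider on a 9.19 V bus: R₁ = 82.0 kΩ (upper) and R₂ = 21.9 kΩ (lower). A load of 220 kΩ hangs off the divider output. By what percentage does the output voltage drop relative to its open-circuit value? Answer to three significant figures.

The divider's output (Thévenin) resistance is R₁‖R₂ = 17.28 kΩ.
Fractional drop under load = R_th/(R_th + R_L) = 17.28 / (17.28 + 220) = 0.07284.
So the output falls by 7.28 %.

7.28 %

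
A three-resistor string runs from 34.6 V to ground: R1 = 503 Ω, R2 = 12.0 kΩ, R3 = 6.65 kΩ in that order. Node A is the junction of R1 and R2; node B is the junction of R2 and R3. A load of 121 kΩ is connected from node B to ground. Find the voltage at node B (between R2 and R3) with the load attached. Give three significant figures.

At node B, R3 is in parallel with the load: R3‖R_L = 6304 Ω.
Below node A the resistance is R2 + (R3‖R_L) = 18300 Ω, so V_A = 34.6 × 18300/18810 = 33.67 V.
Then V_B = V_A × (R3‖R_L)/(R2 + R3‖R_L) = 33.67 × 6304/18300 = 11.6 V.

V ≈ 11.6 V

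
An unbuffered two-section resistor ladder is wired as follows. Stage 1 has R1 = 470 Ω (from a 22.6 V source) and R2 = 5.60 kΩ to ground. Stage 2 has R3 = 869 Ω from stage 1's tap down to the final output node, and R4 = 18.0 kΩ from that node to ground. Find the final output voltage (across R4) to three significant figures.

V_out ≈ 19.4 V

Stage 2 presents R3+R4 = 18870 Ω as a load on stage 1's tap.
Stage 1's lower leg becomes R2‖(R3+R4) = 4318 Ω, so V_mid = 22.6 × 4318/4788 = 20.38 V.
Stage 2 is itself unloaded: V_out = V_mid × R4/(R3+R4) = 20.38 × 18000/18870 = 19.4 V.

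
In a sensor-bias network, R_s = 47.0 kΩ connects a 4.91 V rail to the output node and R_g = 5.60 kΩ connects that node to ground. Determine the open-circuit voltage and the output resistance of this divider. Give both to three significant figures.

V_th = 0.523 V, R_th = 5.00 kΩ

V_th is the open-circuit tap voltage: 4.91 × 5.60/(47.0 + 5.60) = 0.523 V.
With the supply zeroed, R_s and R_g appear in parallel from the tap: R_th = R_s‖R_g = (47.0 × 5.60)/52.60 = 5.00 kΩ.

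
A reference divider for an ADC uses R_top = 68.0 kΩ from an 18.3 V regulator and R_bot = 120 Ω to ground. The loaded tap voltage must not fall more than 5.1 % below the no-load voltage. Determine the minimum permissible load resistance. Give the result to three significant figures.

Output resistance R_th = R_top‖R_bot = (68000 × 120)/68120 = 119.8 Ω.
The fractional drop is R_th/(R_th + R_L); requiring this ≤ 0.0510 gives R_L ≥ R_th(1/0.0510 − 1) = 119.8 × 18.61 = 2.23 kΩ.

R_L(min) ≈ 2.23 kΩ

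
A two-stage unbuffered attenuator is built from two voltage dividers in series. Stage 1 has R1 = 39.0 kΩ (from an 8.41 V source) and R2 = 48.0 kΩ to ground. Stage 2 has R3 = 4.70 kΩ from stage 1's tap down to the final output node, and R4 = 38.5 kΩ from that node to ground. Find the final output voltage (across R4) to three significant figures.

V_out ≈ 2.76 V

Stage 2 presents R3+R4 = 43.20 kΩ as a load on stage 1's tap.
Stage 1's lower leg becomes R2‖(R3+R4) = 22.74 kΩ, so V_mid = 8.41 × 22.74/61.74 = 3.097 V.
Stage 2 is itself unloaded: V_out = V_mid × R4/(R3+R4) = 3.097 × 38.5/43.20 = 2.76 V.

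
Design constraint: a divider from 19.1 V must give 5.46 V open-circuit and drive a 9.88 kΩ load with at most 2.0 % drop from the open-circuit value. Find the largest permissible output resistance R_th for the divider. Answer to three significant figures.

R_th ≤ 202 Ω

Loading drop = R_th/(R_th + R_L) ≤ 0.0200, so R_th ≤ R_L · ε/(1−ε) = 9.88 kΩ × 0.0200/0.9800 = 202 Ω.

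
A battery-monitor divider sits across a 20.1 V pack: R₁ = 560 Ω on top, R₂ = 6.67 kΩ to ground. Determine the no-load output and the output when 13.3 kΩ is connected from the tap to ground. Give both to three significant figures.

Open-circuit: V = 20.1 × 6670/(560 + 6670) = 18.5 V.
With the load, R₂ becomes R₂‖R_L = 4442 Ω, so V = 20.1 × 4442/5002 = 17.8 V.

Unloaded: 18.5 V; loaded: 17.8 V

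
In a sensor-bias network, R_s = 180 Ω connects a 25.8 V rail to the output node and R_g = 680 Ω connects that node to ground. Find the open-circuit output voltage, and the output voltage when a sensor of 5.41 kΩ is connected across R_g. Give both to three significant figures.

Unloaded: 20.4 V; loaded: 19.9 V

Open-circuit: V = 25.8 × 680/(180 + 680) = 20.4 V.
With the load, R_g becomes R_g‖R_L = 604.1 Ω, so V = 25.8 × 604.1/784.1 = 19.9 V.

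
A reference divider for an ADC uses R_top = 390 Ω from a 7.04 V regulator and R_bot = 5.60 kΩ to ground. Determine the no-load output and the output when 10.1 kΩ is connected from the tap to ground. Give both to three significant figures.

Unloaded: 6.58 V; loaded: 6.35 V

Open-circuit: V = 7.04 × 5600/(390 + 5600) = 6.58 V.
With the load, R_bot becomes R_bot‖R_L = 3603 Ω, so V = 7.04 × 3603/3993 = 6.35 V.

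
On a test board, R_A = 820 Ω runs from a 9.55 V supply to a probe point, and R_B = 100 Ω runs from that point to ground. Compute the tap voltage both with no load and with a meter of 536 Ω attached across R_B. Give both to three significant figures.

Open-circuit: V = 9.55 × 100/(820 + 100) = 1.04 V.
With the load, R_B becomes R_B‖R_L = 84.28 Ω, so V = 9.55 × 84.28/904.3 = 0.890 V.

Unloaded: 1.04 V; loaded: 0.890 V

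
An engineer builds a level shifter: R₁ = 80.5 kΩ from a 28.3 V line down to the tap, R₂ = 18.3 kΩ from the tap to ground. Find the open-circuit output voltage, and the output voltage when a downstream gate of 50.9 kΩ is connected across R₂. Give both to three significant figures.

Unloaded: 5.24 V; loaded: 4.05 V

Open-circuit: V = 28.3 × 18.3/(80.5 + 18.3) = 5.24 V.
With the load, R₂ becomes R₂‖R_L = 13.46 kΩ, so V = 28.3 × 13.46/93.96 = 4.05 V.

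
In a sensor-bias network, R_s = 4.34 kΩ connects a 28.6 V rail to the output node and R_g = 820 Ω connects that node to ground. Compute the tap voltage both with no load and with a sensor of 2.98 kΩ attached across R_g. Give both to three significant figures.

Open-circuit: V = 28.6 × 820/(4340 + 820) = 4.54 V.
With the load, R_g becomes R_g‖R_L = 643.1 Ω, so V = 28.6 × 643.1/4983 = 3.69 V.

Unloaded: 4.54 V; loaded: 3.69 V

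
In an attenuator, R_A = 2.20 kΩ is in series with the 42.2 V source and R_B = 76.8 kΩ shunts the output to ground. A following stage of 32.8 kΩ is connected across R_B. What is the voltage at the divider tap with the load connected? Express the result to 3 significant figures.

V_out ≈ 38.5 V

The load sits in parallel with R_B: R_B‖R_L = (76.8 × 32.8) / (76.8 + 32.8) = 22.98 kΩ.
V_out = 42.2 × 22.98 / (2.20 + 22.98) = 42.2 × 22.98/25.18 = 38.5 V.
(Unloaded it would have been 41.0 V.)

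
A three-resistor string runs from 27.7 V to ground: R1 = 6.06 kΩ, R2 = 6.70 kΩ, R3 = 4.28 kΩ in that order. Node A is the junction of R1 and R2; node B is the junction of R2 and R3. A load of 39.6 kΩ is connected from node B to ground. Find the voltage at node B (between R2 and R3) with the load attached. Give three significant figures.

At node B, R3 is in parallel with the load: R3‖R_L = 3.863 kΩ.
Below node A the resistance is R2 + (R3‖R_L) = 10.56 kΩ, so V_A = 27.7 × 10.56/16.62 = 17.60 V.
Then V_B = V_A × (R3‖R_L)/(R2 + R3‖R_L) = 17.60 × 3.863/10.56 = 6.44 V.

V ≈ 6.44 V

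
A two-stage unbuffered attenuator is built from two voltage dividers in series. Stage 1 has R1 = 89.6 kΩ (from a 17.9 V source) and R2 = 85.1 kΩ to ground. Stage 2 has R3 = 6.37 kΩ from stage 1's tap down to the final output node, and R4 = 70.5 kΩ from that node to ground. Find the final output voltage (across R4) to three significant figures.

Stage 2 presents R3+R4 = 76.87 kΩ as a load on stage 1's tap.
Stage 1's lower leg becomes R2‖(R3+R4) = 40.39 kΩ, so V_mid = 17.9 × 40.39/130.0 = 5.562 V.
Stage 2 is itself unloaded: V_out = V_mid × R4/(R3+R4) = 5.562 × 70.5/76.87 = 5.10 V.

V_out ≈ 5.10 V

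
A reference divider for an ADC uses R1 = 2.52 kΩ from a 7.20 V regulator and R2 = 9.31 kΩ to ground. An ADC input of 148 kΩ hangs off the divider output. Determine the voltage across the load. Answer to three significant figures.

V_out ≈ 5.59 V

The load sits in parallel with R2: R2‖R_L = (9.31 × 148) / (9.31 + 148) = 8.759 kΩ.
V_out = 7.20 × 8.759 / (2.52 + 8.759) = 7.20 × 8.759/11.28 = 5.59 V.
(Unloaded it would have been 5.67 V.)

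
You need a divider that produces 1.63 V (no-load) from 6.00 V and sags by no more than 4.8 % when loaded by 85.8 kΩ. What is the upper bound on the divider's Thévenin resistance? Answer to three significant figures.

R_th ≤ 4.33 kΩ

Loading drop = R_th/(R_th + R_L) ≤ 0.0480, so R_th ≤ R_L · ε/(1−ε) = 85.8 kΩ × 0.0480/0.9520 = 4.33 kΩ.
(Any R1, R2 with R2/(R1+R2) = 0.272 and R1‖R2 ≤ 4.33 kΩ will meet the spec.)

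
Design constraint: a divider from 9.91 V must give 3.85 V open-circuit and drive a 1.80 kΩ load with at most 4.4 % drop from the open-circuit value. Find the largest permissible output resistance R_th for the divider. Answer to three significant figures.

Loading drop = R_th/(R_th + R_L) ≤ 0.0440, so R_th ≤ R_L · ε/(1−ε) = 1.80 kΩ × 0.0440/0.9560 = 82.8 Ω.

R_th ≤ 82.8 Ω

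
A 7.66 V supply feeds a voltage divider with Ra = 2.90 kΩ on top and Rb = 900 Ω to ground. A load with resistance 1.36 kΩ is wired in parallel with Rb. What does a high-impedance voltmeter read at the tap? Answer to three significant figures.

The load sits in parallel with Rb: Rb‖R_L = (900 × 1360) / (900 + 1360) = 541.6 Ω.
V_out = 7.66 × 541.6 / (2900 + 541.6) = 7.66 × 541.6/3442 = 1.21 V.
(Unloaded it would have been 1.81 V.)

V_out ≈ 1.21 V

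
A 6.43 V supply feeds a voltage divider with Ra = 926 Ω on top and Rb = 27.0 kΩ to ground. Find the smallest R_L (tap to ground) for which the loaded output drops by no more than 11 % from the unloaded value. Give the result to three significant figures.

Output resistance R_th = Ra‖Rb = (926 × 27000)/27930 = 895.3 Ω.
The fractional drop is R_th/(R_th + R_L); requiring this ≤ 0.110 gives R_L ≥ R_th(1/0.110 − 1) = 895.3 × 8.091 = 7.24 kΩ.

R_L(min) ≈ 7.24 kΩ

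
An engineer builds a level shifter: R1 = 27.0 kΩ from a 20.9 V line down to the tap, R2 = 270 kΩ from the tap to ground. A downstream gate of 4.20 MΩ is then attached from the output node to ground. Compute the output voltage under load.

V_out ≈ 18.9 V

The load sits in parallel with R2: R2‖R_L = (270 × 4200) / (270 + 4200) = 253.7 kΩ.
V_out = 20.9 × 253.7 / (27.0 + 253.7) = 20.9 × 253.7/280.7 = 18.9 V.
(Unloaded it would have been 19.0 V.)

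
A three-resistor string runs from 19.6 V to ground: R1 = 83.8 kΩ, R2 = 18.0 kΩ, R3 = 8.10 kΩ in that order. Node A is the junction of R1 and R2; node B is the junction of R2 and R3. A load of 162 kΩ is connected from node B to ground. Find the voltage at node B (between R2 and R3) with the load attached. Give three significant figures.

V ≈ 1.38 V

At node B, R3 is in parallel with the load: R3‖R_L = 7.714 kΩ.
Below node A the resistance is R2 + (R3‖R_L) = 25.71 kΩ, so V_A = 19.6 × 25.71/109.5 = 4.602 V.
Then V_B = V_A × (R3‖R_L)/(R2 + R3‖R_L) = 4.602 × 7.714/25.71 = 1.38 V.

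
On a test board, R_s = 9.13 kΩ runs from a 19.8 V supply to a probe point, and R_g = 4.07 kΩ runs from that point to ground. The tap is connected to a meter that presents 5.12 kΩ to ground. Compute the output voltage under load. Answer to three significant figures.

V_out ≈ 3.94 V

The load sits in parallel with R_g: R_g‖R_L = (4.07 × 5.12) / (4.07 + 5.12) = 2.268 kΩ.
V_out = 19.8 × 2.268 / (9.13 + 2.268) = 19.8 × 2.268/11.40 = 3.94 V.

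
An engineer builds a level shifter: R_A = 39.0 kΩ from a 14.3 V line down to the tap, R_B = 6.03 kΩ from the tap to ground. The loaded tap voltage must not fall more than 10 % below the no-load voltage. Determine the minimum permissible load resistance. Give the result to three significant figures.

Output resistance R_th = R_A‖R_B = (39.0 × 6.03)/45.03 = 5.223 kΩ.
The fractional drop is R_th/(R_th + R_L); requiring this ≤ 0.100 gives R_L ≥ R_th(1/0.100 − 1) = 5.223 × 9.000 = 47.0 kΩ.

R_L(min) ≈ 47.0 kΩ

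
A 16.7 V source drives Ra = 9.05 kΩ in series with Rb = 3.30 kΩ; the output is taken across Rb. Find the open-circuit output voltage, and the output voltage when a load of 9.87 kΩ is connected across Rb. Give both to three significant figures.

Open-circuit: V = 16.7 × 3.30/(9.05 + 3.30) = 4.46 V.
With the load, Rb becomes Rb‖R_L = 2.473 kΩ, so V = 16.7 × 2.473/11.52 = 3.58 V.

Unloaded: 4.46 V; loaded: 3.58 V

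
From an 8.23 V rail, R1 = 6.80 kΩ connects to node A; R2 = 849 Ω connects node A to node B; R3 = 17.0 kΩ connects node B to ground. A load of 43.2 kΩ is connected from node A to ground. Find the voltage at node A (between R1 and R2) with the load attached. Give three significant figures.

V ≈ 5.35 V

Below node A the series string R2+R3 = 17850 Ω sits in parallel with the 43200 Ω load: 12630 Ω.
V_A = 8.23 × 12630/(6800 + 12630) = 5.35 V.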